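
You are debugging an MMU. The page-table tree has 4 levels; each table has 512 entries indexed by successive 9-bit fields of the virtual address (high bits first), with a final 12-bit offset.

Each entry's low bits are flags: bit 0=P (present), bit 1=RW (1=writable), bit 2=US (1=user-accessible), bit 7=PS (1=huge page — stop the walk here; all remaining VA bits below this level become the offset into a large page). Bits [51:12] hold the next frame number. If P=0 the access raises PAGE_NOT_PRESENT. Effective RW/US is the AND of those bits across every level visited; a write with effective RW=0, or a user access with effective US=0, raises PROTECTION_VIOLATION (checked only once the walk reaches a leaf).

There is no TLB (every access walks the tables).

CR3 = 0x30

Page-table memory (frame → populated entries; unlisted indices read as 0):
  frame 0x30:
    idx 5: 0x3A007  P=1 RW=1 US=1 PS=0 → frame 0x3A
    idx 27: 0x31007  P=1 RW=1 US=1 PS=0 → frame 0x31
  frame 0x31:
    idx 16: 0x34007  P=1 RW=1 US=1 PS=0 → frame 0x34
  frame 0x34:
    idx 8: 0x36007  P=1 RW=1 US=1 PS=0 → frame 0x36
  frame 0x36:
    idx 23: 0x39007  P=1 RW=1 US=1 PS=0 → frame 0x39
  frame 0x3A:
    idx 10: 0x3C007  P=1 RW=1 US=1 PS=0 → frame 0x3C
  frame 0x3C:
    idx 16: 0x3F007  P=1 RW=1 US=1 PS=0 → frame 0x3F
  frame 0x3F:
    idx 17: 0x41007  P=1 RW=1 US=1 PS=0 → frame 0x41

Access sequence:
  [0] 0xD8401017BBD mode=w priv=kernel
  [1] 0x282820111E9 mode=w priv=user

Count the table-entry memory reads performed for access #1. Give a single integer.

Walk each access:
#0 VA=0xD8401017BBD (w,kernel):
  L0: frame=0x30 idx=27 entry=0x31007 [P=1 RW=1 US=1 PS=0]
  L1: frame=0x31 idx=16 entry=0x34007 [P=1 RW=1 US=1 PS=0]
  L2: frame=0x34 idx=8 entry=0x36007 [P=1 RW=1 US=1 PS=0]
  L3: frame=0x36 idx=23 entry=0x39007 [P=1 RW=1 US=1 PS=0]
  → PA=0x39BBD  (4 entries read)
#1 VA=0x282820111E9 (w,user):
  L0: frame=0x30 idx=5 entry=0x3A007 [P=1 RW=1 US=1 PS=0]
  L1: frame=0x3A idx=10 entry=0x3C007 [P=1 RW=1 US=1 PS=0]
  L2: frame=0x3C idx=16 entry=0x3F007 [P=1 RW=1 US=1 PS=0]
  L3: frame=0x3F idx=17 entry=0x41007 [P=1 RW=1 US=1 PS=0]
  → PA=0x411E9  (4 entries read)

Entries read for #1: 4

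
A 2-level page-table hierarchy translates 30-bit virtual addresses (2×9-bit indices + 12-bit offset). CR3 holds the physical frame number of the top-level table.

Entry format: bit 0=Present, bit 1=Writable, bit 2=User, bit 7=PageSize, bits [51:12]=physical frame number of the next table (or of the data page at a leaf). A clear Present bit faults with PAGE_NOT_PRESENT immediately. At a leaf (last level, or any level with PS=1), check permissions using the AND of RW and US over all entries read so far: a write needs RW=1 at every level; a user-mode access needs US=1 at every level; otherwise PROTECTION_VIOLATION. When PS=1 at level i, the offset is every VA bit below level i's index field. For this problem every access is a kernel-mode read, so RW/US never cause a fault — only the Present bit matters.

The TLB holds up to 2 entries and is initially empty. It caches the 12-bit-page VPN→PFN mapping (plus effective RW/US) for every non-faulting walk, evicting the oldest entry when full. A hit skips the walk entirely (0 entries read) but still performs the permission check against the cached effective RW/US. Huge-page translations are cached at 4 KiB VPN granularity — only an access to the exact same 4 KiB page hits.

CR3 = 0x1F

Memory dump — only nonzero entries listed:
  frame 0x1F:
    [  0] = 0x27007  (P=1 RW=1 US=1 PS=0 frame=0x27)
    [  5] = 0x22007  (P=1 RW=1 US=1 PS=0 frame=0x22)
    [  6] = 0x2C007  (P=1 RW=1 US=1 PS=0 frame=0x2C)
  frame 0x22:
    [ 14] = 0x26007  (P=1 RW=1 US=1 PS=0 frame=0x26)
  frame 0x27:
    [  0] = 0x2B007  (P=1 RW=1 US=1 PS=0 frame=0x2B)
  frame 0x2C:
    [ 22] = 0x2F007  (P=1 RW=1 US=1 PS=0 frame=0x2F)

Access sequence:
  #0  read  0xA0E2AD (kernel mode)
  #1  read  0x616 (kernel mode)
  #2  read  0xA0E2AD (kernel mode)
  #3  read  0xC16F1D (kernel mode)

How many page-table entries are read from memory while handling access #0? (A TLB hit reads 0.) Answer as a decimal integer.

Per-access translation:
#0 VA=0xA0E2AD (r,kernel):
  [0] read 0x1F idx=5: raw=0x22007 flags P=1 W=1 U=1 S=0
  [1] read 0x22 idx=14: raw=0x26007 flags P=1 W=1 U=1 S=0
  ✓ 0x262AD  — 2 lookups
#1 VA=0x616 (r,kernel):
  [0] read 0x1F idx=0: raw=0x27007 flags P=1 W=1 U=1 S=0
  [1] read 0x27 idx=0: raw=0x2B007 flags P=1 W=1 U=1 S=0
  ✓ 0x2B616  — 2 lookups
#2 VA=0xA0E2AD (r,kernel):
  TLB hit vpn=0xA0E → PA=0x262AD
#3 VA=0xC16F1D (r,kernel):
  [0] read 0x1F idx=6: raw=0x2C007 flags P=1 W=1 U=1 S=0
  [1] read 0x2C idx=22: raw=0x2F007 flags P=1 W=1 U=1 S=0
  ✓ 0x2FF1D  — 2 lookups

Entries read for #0: 2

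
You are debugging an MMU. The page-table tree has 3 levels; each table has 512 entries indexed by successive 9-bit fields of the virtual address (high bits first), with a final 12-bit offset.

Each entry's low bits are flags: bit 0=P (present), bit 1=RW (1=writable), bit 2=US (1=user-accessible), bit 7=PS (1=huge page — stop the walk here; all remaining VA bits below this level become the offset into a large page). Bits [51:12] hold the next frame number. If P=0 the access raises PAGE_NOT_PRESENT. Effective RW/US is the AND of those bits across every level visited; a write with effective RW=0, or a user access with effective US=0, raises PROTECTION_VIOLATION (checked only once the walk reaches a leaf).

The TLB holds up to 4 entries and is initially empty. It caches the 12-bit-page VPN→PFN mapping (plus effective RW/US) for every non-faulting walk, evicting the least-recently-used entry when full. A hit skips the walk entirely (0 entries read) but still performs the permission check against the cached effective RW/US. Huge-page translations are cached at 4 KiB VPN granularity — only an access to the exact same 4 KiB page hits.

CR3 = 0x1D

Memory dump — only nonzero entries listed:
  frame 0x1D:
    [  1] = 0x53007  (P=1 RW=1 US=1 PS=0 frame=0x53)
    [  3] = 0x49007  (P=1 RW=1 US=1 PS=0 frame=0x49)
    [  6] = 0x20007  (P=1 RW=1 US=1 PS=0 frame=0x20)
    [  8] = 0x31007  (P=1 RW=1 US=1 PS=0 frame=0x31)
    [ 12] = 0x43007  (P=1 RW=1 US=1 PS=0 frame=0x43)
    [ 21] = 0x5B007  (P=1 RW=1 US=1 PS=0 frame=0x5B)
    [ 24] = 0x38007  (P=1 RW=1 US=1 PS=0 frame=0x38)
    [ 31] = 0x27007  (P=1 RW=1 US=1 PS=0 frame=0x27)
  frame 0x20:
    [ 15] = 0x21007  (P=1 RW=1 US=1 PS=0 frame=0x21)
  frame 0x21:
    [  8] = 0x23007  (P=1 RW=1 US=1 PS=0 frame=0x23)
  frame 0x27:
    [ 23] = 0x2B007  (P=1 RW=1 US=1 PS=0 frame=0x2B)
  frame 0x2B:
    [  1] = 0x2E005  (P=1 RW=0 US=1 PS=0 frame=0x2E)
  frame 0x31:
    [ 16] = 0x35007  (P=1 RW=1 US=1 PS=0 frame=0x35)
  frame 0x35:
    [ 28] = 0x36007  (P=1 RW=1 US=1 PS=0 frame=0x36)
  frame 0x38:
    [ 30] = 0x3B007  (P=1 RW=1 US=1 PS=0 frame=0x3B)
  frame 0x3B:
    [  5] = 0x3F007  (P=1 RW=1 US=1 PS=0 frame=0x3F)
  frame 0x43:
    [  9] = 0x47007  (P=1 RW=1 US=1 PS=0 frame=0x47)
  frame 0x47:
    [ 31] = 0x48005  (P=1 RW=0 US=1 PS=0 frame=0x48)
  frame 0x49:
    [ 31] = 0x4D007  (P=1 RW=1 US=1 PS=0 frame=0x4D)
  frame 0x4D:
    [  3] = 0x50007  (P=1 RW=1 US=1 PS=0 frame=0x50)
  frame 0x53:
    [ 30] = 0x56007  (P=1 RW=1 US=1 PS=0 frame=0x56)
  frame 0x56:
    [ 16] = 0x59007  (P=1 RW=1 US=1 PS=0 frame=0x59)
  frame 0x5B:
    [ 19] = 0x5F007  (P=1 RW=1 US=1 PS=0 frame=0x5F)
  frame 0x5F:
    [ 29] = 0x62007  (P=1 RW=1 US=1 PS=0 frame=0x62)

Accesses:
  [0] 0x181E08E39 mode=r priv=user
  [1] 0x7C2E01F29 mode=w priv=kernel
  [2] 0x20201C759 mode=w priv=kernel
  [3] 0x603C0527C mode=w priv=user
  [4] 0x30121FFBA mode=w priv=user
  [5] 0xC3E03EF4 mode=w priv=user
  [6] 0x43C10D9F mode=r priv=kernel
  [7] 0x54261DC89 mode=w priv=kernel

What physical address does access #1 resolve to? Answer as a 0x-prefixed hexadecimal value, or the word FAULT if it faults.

Per-access translation:
#0 VA=0x181E08E39 (r,user):
  L0 @0x1D[6] → 0x20007  P=1,RW=1,US=1,PS=0
  L1 @0x20[15] → 0x21007  P=1,RW=1,US=1,PS=0
  L2 @0x21[8] → 0x23007  P=1,RW=1,US=1,PS=0
  ⇒ phys 0x23E39  [3 reads]
#1 VA=0x7C2E01F29 (w,kernel):
  L0 @0x1D[31] → 0x27007  P=1,RW=1,US=1,PS=0
  L1 @0x27[23] → 0x2B007  P=1,RW=1,US=1,PS=0
  L2 @0x2B[1] → 0x2E005  P=1,RW=0,US=1,PS=0
  ⇒ fault: PROTECTION_VIOLATION  — 3 lookups
#2 VA=0x20201C759 (w,kernel):
  L0 @0x1D[8] → 0x31007  P=1,RW=1,US=1,PS=0
  L1 @0x31[16] → 0x35007  P=1,RW=1,US=1,PS=0
  L2 @0x35[28] → 0x36007  P=1,RW=1,US=1,PS=0
  ⇒ phys 0x36759  [3 reads]
#3 VA=0x603C0527C (w,user):
  L0 @0x1D[24] → 0x38007  P=1,RW=1,US=1,PS=0
  L1 @0x38[30] → 0x3B007  P=1,RW=1,US=1,PS=0
  L2 @0x3B[5] → 0x3F007  P=1,RW=1,US=1,PS=0
  ⇒ phys 0x3F27C  [3 reads]
#4 VA=0x30121FFBA (w,user):
  L0 @0x1D[12] → 0x43007  P=1,RW=1,US=1,PS=0
  L1 @0x43[9] → 0x47007  P=1,RW=1,US=1,PS=0
  L2 @0x47[31] → 0x48005  P=1,RW=0,US=1,PS=0
  ⇒ fault: PROTECTION_VIOLATION  — 3 lookups
#5 VA=0xC3E03EF4 (w,user):
  L0 @0x1D[3] → 0x49007  P=1,RW=1,US=1,PS=0
  L1 @0x49[31] → 0x4D007  P=1,RW=1,US=1,PS=0
  L2 @0x4D[3] → 0x50007  P=1,RW=1,US=1,PS=0
  ⇒ phys 0x50EF4  [3 reads]
#6 VA=0x43C10D9F (r,kernel):
  L0 @0x1D[1] → 0x53007  P=1,RW=1,US=1,PS=0
  L1 @0x53[30] → 0x56007  P=1,RW=1,US=1,PS=0
  L2 @0x56[16] → 0x59007  P=1,RW=1,US=1,PS=0
  ⇒ phys 0x59D9F  [3 reads]
#7 VA=0x54261DC89 (w,kernel):
  L0 @0x1D[21] → 0x5B007  P=1,RW=1,US=1,PS=0
  L1 @0x5B[19] → 0x5F007  P=1,RW=1,US=1,PS=0
  L2 @0x5F[29] → 0x62007  P=1,RW=1,US=1,PS=0
  ⇒ phys 0x62C89  [3 reads]

Access #1 PA: FAULT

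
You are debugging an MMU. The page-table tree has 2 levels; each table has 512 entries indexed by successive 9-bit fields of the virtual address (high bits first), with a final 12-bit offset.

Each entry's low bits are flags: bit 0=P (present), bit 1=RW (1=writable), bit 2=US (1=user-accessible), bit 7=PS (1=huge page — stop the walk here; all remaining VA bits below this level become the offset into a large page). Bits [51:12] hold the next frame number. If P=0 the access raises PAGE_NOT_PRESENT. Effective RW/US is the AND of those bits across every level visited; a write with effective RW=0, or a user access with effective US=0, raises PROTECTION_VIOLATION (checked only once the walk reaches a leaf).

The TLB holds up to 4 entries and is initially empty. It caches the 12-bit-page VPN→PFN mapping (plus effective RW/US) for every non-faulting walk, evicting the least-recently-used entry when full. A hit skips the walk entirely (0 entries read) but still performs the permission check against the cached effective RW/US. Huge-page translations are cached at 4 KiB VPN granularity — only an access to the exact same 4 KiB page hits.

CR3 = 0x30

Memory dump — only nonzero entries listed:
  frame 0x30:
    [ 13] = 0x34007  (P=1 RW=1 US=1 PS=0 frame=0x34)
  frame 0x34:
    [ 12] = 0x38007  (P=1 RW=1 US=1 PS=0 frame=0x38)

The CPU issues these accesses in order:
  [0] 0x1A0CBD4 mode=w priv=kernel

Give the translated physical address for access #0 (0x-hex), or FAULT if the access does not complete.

Walk each access:
#0 VA=0x1A0CBD4 (w,kernel):
  lvl0: tbl 0x30, slot 13 ⇒ 0x34007 (P1/RW1/US1/PS0)
  lvl1: tbl 0x34, slot 12 ⇒ 0x38007 (P1/RW1/US1/PS0)
  ✓ 0x38BD4  — 2 lookups

Access #0 PA: 0x38BD4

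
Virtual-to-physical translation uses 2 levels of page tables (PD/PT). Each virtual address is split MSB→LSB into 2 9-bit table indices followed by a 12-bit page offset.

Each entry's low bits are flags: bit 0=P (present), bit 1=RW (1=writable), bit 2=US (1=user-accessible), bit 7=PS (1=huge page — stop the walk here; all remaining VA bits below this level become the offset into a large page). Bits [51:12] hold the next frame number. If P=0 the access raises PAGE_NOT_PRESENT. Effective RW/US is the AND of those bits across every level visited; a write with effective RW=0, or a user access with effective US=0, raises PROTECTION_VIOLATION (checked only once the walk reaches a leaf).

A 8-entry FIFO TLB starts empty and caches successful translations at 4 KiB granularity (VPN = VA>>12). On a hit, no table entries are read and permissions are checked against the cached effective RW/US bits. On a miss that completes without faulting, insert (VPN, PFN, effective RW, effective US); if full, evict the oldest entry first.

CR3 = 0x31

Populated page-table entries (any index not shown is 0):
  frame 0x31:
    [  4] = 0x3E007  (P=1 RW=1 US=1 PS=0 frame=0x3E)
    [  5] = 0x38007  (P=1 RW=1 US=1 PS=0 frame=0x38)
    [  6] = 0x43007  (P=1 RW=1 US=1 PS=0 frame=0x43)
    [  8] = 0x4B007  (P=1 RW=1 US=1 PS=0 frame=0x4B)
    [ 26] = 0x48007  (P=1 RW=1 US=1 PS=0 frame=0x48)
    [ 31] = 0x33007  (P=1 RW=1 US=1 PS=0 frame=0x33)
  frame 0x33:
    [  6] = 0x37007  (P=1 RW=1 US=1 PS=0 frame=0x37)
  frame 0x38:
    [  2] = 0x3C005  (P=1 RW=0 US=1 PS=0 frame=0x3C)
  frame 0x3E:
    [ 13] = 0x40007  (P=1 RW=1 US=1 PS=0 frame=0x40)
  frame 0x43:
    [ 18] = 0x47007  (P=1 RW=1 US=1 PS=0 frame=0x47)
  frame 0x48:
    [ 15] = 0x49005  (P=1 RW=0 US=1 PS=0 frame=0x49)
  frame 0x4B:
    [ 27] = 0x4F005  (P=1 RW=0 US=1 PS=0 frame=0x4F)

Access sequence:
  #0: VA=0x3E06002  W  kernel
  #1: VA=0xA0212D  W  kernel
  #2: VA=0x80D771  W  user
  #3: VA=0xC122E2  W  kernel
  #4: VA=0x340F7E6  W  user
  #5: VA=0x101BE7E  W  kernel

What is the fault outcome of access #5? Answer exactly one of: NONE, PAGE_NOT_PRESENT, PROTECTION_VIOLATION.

Walk each access:
#0 VA=0x3E06002 (w,kernel):
  L0 @0x31[31] → 0x33007  P=1,RW=1,US=1,PS=0
  L1 @0x33[6] → 0x37007  P=1,RW=1,US=1,PS=0
  → PA=0x37002  (2 entries read)
#1 VA=0xA0212D (w,kernel):
  L0 @0x31[5] → 0x38007  P=1,RW=1,US=1,PS=0
  L1 @0x38[2] → 0x3C005  P=1,RW=0,US=1,PS=0
  → PROTECTION_VIOLATION  (2 entries read)
#2 VA=0x80D771 (w,user):
  L0 @0x31[4] → 0x3E007  P=1,RW=1,US=1,PS=0
  L1 @0x3E[13] → 0x40007  P=1,RW=1,US=1,PS=0
  → PA=0x40771  (2 entries read)
#3 VA=0xC122E2 (w,kernel):
  L0 @0x31[6] → 0x43007  P=1,RW=1,US=1,PS=0
  L1 @0x43[18] → 0x47007  P=1,RW=1,US=1,PS=0
  → PA=0x472E2  (2 entries read)
#4 VA=0x340F7E6 (w,user):
  L0 @0x31[26] → 0x48007  P=1,RW=1,US=1,PS=0
  L1 @0x48[15] → 0x49005  P=1,RW=0,US=1,PS=0
  → PROTECTION_VIOLATION  (2 entries read)
#5 VA=0x101BE7E (w,kernel):
  L0 @0x31[8] → 0x4B007  P=1,RW=1,US=1,PS=0
  L1 @0x4B[27] → 0x4F005  P=1,RW=0,US=1,PS=0
  → PROTECTION_VIOLATION  (2 entries read)

Access #5 fault: PROTECTION_VIOLATION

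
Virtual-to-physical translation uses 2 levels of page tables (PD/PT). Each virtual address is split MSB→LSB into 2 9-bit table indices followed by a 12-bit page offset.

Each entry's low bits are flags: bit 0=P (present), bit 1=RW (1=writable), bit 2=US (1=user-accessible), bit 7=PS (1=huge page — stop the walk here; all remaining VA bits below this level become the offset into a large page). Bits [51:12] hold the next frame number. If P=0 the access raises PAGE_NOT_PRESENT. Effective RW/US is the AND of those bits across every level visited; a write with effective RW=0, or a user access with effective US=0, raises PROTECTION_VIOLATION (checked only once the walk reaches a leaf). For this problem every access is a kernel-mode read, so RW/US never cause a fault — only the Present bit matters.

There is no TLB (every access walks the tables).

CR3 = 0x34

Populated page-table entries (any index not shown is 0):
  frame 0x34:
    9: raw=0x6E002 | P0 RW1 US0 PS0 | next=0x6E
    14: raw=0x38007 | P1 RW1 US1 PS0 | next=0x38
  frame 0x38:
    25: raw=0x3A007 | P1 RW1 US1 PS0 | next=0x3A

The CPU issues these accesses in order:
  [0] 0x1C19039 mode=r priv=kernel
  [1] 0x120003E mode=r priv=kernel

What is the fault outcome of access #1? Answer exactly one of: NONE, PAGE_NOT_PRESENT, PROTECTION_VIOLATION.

Per-access translation:
#0 VA=0x1C19039 (r,kernel):
  L0 @0x34[14] → 0x38007  P=1,RW=1,US=1,PS=0
  L1 @0x38[25] → 0x3A007  P=1,RW=1,US=1,PS=0
  → PA=0x3A039  (2 entries read)
#1 VA=0x120003E (r,kernel):
  L0 @0x34[9] → 0x6E002  P=0,RW=1,US=0,PS=0
  → PAGE_NOT_PRESENT  (1 entries read)

Access #1 fault: PAGE_NOT_PRESENT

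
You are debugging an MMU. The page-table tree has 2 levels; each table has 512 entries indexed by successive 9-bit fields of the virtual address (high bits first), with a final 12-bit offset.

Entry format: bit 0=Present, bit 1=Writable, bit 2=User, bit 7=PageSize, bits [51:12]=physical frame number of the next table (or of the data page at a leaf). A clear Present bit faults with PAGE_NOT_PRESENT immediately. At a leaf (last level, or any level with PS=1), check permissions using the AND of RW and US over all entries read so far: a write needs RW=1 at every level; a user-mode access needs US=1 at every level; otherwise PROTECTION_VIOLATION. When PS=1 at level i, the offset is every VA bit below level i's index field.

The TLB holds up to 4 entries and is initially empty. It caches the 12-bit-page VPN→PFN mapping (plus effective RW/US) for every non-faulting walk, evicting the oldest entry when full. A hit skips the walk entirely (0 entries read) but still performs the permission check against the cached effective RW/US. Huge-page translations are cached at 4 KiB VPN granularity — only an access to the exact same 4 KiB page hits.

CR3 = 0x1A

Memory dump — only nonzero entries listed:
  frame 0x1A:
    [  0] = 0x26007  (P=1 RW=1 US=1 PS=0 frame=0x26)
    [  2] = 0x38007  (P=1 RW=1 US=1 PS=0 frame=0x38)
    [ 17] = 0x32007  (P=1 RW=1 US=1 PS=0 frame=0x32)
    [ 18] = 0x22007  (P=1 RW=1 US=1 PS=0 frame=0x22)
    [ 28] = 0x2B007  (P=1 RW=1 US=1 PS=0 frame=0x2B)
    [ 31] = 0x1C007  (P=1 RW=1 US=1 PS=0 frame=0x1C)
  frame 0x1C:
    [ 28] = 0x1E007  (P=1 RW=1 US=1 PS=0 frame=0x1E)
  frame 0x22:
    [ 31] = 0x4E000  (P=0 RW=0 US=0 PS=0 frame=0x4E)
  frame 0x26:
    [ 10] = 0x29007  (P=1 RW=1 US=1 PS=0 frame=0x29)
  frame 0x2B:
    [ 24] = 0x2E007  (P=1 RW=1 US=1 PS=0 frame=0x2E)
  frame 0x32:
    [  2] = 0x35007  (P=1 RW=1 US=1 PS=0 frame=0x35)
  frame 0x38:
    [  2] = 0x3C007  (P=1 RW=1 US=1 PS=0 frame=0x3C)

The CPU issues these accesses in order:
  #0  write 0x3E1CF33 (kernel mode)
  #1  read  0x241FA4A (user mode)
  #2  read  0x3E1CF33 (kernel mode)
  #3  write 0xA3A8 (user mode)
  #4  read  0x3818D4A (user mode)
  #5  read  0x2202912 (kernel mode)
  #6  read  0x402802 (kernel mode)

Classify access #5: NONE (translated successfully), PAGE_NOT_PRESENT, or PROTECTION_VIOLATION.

Per-access translation:
#0 VA=0x3E1CF33 (w,kernel):
  lvl0: tbl 0x1A, slot 31 ⇒ 0x1C007 (P1/RW1/US1/PS0)
  lvl1: tbl 0x1C, slot 28 ⇒ 0x1E007 (P1/RW1/US1/PS0)
  ✓ 0x1EF33  — 2 lookups
#1 VA=0x241FA4A (r,user):
  lvl0: tbl 0x1A, slot 18 ⇒ 0x22007 (P1/RW1/US1/PS0)
  lvl1: tbl 0x22, slot 31 ⇒ 0x4E000 (P0/RW0/US0/PS0)
  ✗ PAGE_NOT_PRESENT  [2 reads]
#2 VA=0x3E1CF33 (r,kernel):
  TLB hit vpn=0x3E1C → PA=0x1EF33
#3 VA=0xA3A8 (w,user):
  lvl0: tbl 0x1A, slot 0 ⇒ 0x26007 (P1/RW1/US1/PS0)
  lvl1: tbl 0x26, slot 10 ⇒ 0x29007 (P1/RW1/US1/PS0)
  ✓ 0x293A8  — 2 lookups
#4 VA=0x3818D4A (r,user):
  lvl0: tbl 0x1A, slot 28 ⇒ 0x2B007 (P1/RW1/US1/PS0)
  lvl1: tbl 0x2B, slot 24 ⇒ 0x2E007 (P1/RW1/US1/PS0)
  ✓ 0x2ED4A  — 2 lookups
#5 VA=0x2202912 (r,kernel):
  lvl0: tbl 0x1A, slot 17 ⇒ 0x32007 (P1/RW1/US1/PS0)
  lvl1: tbl 0x32, slot 2 ⇒ 0x35007 (P1/RW1/US1/PS0)
  ✓ 0x35912  — 2 lookups
#6 VA=0x402802 (r,kernel):
  lvl0: tbl 0x1A, slot 2 ⇒ 0x38007 (P1/RW1/US1/PS0)
  lvl1: tbl 0x38, slot 2 ⇒ 0x3C007 (P1/RW1/US1/PS0)
  ✓ 0x3C802  — 2 lookups

Access #5 fault: NONE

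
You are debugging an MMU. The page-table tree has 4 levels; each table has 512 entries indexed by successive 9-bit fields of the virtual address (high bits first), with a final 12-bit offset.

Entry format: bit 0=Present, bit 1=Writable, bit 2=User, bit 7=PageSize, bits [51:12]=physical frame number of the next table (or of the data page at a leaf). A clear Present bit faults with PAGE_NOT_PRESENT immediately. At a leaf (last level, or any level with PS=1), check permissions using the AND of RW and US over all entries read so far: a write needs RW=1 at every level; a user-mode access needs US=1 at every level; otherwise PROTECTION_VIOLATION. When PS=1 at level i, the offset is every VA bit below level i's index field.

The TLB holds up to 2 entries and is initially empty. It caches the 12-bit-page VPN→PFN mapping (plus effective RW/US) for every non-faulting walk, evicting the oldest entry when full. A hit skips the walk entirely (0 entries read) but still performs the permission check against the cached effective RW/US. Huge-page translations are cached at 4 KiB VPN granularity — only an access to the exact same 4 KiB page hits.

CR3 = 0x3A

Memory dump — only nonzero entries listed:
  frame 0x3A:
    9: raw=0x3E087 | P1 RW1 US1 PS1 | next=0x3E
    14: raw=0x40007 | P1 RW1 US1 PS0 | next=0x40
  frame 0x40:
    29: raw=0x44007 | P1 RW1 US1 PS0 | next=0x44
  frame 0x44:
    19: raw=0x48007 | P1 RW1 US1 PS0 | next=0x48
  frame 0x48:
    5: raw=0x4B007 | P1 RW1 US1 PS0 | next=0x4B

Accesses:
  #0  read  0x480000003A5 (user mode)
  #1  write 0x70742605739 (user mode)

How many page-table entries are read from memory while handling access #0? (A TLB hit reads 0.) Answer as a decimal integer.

Trace:
#0 VA=0x480000003A5 (r,user):
  lvl0: tbl 0x3A, slot 9 ⇒ 0x3E087 (P1/RW1/US1/PS1)
  ✓ 0x3E3A5 (huge @L0)  — 1 lookups
#1 VA=0x70742605739 (w,user):
  lvl0: tbl 0x3A, slot 14 ⇒ 0x40007 (P1/RW1/US1/PS0)
  lvl1: tbl 0x40, slot 29 ⇒ 0x44007 (P1/RW1/US1/PS0)
  lvl2: tbl 0x44, slot 19 ⇒ 0x48007 (P1/RW1/US1/PS0)
  lvl3: tbl 0x48, slot 5 ⇒ 0x4B007 (P1/RW1/US1/PS0)
  ✓ 0x4B739  — 4 lookups

Entries read for #0: 1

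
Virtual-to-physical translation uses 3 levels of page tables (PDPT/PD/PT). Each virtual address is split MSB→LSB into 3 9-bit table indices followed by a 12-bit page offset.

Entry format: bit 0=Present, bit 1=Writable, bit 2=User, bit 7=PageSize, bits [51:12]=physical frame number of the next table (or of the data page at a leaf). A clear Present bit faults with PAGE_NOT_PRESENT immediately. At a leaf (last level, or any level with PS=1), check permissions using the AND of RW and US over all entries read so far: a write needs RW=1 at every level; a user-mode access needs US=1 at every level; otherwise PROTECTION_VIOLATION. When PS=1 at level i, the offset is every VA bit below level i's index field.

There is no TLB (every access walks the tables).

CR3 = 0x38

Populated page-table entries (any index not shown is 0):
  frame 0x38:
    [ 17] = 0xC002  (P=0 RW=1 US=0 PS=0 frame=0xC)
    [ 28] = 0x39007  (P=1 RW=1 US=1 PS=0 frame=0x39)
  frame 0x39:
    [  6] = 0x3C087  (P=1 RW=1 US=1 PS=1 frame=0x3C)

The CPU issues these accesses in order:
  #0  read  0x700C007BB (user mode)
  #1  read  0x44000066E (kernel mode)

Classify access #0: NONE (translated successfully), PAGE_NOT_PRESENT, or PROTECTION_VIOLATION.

Walk each access:
#0 VA=0x700C007BB (r,user):
  L0: frame=0x38 idx=28 entry=0x39007 [P=1 RW=1 US=1 PS=0]
  L1: frame=0x39 idx=6 entry=0x3C087 [P=1 RW=1 US=1 PS=1]
  ✓ 0x3C7BB (huge @L1)  — 2 lookups
#1 VA=0x44000066E (r,kernel):
  L0: frame=0x38 idx=17 entry=0xC002 [P=0 RW=1 US=0 PS=0]
  ✗ PAGE_NOT_PRESENT  [1 reads]

Access #0 fault: NONE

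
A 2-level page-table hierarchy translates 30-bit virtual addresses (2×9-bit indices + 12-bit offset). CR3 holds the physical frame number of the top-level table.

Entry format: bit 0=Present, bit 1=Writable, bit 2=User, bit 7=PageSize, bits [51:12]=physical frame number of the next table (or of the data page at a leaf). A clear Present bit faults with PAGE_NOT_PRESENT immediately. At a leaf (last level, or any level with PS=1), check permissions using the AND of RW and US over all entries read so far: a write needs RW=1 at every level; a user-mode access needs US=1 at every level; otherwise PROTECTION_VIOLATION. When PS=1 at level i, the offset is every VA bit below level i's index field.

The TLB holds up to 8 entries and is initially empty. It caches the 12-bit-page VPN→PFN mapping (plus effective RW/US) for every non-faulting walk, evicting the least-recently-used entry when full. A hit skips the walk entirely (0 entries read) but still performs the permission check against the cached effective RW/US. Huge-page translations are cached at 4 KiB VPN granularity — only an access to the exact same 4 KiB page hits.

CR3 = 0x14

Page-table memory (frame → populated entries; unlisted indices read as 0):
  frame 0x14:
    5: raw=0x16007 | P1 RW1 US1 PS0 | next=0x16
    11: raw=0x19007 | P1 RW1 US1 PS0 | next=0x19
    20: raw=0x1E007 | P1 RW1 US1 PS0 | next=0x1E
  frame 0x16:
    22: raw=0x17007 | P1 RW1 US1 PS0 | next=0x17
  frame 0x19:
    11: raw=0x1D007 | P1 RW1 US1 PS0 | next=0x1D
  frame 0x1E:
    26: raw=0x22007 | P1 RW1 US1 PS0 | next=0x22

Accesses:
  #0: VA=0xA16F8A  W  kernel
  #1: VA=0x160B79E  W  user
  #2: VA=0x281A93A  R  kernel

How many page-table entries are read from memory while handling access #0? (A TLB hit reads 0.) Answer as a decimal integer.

Walk each access:
#0 VA=0xA16F8A (w,kernel):
  [0] read 0x14 idx=5: raw=0x16007 flags P=1 W=1 U=1 S=0
  [1] read 0x16 idx=22: raw=0x17007 flags P=1 W=1 U=1 S=0
  → PA=0x17F8A  (2 entries read)
#1 VA=0x160B79E (w,user):
  [0] read 0x14 idx=11: raw=0x19007 flags P=1 W=1 U=1 S=0
  [1] read 0x19 idx=11: raw=0x1D007 flags P=1 W=1 U=1 S=0
  → PA=0x1D79E  (2 entries read)
#2 VA=0x281A93A (r,kernel):
  [0] read 0x14 idx=20: raw=0x1E007 flags P=1 W=1 U=1 S=0
  [1] read 0x1E idx=26: raw=0x22007 flags P=1 W=1 U=1 S=0
  → PA=0x2293A  (2 entries read)

Entries read for #0: 2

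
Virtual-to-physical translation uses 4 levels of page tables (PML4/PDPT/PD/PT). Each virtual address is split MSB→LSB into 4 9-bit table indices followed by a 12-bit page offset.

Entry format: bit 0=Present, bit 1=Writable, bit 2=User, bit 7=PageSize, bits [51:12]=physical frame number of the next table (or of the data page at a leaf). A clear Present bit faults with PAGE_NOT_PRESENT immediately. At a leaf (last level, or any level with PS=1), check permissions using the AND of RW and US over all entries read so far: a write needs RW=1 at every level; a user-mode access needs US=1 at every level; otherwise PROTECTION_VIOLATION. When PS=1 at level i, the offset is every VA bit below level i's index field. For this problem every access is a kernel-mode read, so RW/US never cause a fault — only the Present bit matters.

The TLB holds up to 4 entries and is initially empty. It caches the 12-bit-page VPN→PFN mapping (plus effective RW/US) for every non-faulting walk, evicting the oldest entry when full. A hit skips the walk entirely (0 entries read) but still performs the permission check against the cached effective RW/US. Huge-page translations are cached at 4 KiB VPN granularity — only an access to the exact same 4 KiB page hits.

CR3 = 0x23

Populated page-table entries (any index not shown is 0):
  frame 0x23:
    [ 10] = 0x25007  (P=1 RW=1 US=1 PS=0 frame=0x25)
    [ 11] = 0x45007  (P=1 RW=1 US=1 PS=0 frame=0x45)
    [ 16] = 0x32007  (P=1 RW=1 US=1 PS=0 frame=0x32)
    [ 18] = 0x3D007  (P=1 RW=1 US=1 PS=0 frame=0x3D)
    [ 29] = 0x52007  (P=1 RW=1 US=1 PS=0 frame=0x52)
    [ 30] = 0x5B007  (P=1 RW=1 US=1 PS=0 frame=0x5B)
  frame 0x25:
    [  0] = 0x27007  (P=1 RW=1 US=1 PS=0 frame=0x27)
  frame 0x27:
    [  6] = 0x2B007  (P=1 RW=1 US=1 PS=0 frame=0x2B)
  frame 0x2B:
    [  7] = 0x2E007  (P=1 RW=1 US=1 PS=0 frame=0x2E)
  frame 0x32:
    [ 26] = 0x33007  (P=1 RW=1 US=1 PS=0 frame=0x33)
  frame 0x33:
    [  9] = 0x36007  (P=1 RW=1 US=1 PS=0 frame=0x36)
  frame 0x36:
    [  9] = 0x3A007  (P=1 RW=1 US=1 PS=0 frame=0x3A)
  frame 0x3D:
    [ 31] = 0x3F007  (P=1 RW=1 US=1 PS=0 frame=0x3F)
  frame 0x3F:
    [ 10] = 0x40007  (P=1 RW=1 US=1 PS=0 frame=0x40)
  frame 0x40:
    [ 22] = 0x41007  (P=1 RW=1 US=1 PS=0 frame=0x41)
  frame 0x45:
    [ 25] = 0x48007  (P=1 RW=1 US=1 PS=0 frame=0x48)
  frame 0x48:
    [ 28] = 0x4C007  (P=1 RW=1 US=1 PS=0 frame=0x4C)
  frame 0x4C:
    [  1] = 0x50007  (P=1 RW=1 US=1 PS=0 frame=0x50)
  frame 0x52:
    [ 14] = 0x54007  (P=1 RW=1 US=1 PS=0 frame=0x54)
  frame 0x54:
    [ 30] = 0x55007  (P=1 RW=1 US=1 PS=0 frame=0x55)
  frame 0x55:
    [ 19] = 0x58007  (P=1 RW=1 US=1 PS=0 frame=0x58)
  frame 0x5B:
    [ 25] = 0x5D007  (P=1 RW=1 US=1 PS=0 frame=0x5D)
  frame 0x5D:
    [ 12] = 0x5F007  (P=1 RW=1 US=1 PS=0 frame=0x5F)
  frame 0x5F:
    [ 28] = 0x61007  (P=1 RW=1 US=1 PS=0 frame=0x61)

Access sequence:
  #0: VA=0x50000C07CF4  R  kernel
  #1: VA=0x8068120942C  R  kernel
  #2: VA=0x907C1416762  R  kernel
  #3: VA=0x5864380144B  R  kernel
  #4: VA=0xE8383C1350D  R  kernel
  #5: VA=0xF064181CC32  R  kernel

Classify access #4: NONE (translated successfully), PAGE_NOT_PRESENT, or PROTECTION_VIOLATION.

Walk each access:
#0 VA=0x50000C07CF4 (r,kernel):
  lvl0: tbl 0x23, slot 10 ⇒ 0x25007 (P1/RW1/US1/PS0)
  lvl1: tbl 0x25, slot 0 ⇒ 0x27007 (P1/RW1/US1/PS0)
  lvl2: tbl 0x27, slot 6 ⇒ 0x2B007 (P1/RW1/US1/PS0)
  lvl3: tbl 0x2B, slot 7 ⇒ 0x2E007 (P1/RW1/US1/PS0)
  ✓ 0x2ECF4  — 4 lookups
#1 VA=0x8068120942C (r,kernel):
  lvl0: tbl 0x23, slot 16 ⇒ 0x32007 (P1/RW1/US1/PS0)
  lvl1: tbl 0x32, slot 26 ⇒ 0x33007 (P1/RW1/US1/PS0)
  lvl2: tbl 0x33, slot 9 ⇒ 0x36007 (P1/RW1/US1/PS0)
  lvl3: tbl 0x36, slot 9 ⇒ 0x3A007 (P1/RW1/US1/PS0)
  ✓ 0x3A42C  — 4 lookups
#2 VA=0x907C1416762 (r,kernel):
  lvl0: tbl 0x23, slot 18 ⇒ 0x3D007 (P1/RW1/US1/PS0)
  lvl1: tbl 0x3D, slot 31 ⇒ 0x3F007 (P1/RW1/US1/PS0)
  lvl2: tbl 0x3F, slot 10 ⇒ 0x40007 (P1/RW1/US1/PS0)
  lvl3: tbl 0x40, slot 22 ⇒ 0x41007 (P1/RW1/US1/PS0)
  ✓ 0x41762  — 4 lookups
#3 VA=0x5864380144B (r,kernel):
  lvl0: tbl 0x23, slot 11 ⇒ 0x45007 (P1/RW1/US1/PS0)
  lvl1: tbl 0x45, slot 25 ⇒ 0x48007 (P1/RW1/US1/PS0)
  lvl2: tbl 0x48, slot 28 ⇒ 0x4C007 (P1/RW1/US1/PS0)
  lvl3: tbl 0x4C, slot 1 ⇒ 0x50007 (P1/RW1/US1/PS0)
  ✓ 0x5044B  — 4 lookups
#4 VA=0xE8383C1350D (r,kernel):
  lvl0: tbl 0x23, slot 29 ⇒ 0x52007 (P1/RW1/US1/PS0)
  lvl1: tbl 0x52, slot 14 ⇒ 0x54007 (P1/RW1/US1/PS0)
  lvl2: tbl 0x54, slot 30 ⇒ 0x55007 (P1/RW1/US1/PS0)
  lvl3: tbl 0x55, slot 19 ⇒ 0x58007 (P1/RW1/US1/PS0)
  ✓ 0x5850D  — 4 lookups
#5 VA=0xF064181CC32 (r,kernel):
  lvl0: tbl 0x23, slot 30 ⇒ 0x5B007 (P1/RW1/US1/PS0)
  lvl1: tbl 0x5B, slot 25 ⇒ 0x5D007 (P1/RW1/US1/PS0)
  lvl2: tbl 0x5D, slot 12 ⇒ 0x5F007 (P1/RW1/US1/PS0)
  lvl3: tbl 0x5F, slot 28 ⇒ 0x61007 (P1/RW1/US1/PS0)
  ✓ 0x61C32  — 4 lookups

Access #4 fault: NONE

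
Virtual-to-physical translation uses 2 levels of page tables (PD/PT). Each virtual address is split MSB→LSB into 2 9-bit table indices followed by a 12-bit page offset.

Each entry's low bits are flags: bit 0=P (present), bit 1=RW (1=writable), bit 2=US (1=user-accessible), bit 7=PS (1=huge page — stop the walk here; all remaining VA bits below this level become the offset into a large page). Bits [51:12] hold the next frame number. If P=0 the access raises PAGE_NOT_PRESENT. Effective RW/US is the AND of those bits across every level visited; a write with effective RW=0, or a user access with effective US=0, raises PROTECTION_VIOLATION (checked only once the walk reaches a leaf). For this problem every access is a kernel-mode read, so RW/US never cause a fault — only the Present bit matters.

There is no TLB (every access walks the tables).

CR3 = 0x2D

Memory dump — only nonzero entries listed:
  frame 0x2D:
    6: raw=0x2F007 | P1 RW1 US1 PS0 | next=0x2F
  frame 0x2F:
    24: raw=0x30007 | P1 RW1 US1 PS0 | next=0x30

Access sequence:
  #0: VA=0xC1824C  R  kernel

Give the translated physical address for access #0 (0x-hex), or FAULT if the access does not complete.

Trace:
#0 VA=0xC1824C (r,kernel):
  lvl0: tbl 0x2D, slot 6 ⇒ 0x2F007 (P1/RW1/US1/PS0)
  lvl1: tbl 0x2F, slot 24 ⇒ 0x30007 (P1/RW1/US1/PS0)
  ⇒ phys 0x3024C  [2 reads]

Access #0 PA: 0x3024C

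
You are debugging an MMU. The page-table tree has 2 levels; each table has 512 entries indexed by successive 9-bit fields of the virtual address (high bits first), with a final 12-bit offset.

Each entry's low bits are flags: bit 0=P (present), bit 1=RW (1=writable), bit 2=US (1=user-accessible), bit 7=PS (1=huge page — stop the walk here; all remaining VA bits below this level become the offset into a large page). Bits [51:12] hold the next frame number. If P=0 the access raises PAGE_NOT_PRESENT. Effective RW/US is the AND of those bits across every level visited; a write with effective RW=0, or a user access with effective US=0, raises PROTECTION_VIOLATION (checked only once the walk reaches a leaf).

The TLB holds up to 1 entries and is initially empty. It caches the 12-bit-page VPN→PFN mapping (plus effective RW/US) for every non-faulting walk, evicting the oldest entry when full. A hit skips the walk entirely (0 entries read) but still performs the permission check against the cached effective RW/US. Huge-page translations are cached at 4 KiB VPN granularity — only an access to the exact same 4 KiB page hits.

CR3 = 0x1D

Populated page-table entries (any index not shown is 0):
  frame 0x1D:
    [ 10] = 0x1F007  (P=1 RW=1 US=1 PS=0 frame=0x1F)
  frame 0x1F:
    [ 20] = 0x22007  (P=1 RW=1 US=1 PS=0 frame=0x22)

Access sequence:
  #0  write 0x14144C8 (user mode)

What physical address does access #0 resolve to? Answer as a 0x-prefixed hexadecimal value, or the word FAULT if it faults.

Walk each access:
#0 VA=0x14144C8 (w,user):
  lvl0: tbl 0x1D, slot 10 ⇒ 0x1F007 (P1/RW1/US1/PS0)
  lvl1: tbl 0x1F, slot 20 ⇒ 0x22007 (P1/RW1/US1/PS0)
  → PA=0x224C8  (2 entries read)

Access #0 PA: 0x224C8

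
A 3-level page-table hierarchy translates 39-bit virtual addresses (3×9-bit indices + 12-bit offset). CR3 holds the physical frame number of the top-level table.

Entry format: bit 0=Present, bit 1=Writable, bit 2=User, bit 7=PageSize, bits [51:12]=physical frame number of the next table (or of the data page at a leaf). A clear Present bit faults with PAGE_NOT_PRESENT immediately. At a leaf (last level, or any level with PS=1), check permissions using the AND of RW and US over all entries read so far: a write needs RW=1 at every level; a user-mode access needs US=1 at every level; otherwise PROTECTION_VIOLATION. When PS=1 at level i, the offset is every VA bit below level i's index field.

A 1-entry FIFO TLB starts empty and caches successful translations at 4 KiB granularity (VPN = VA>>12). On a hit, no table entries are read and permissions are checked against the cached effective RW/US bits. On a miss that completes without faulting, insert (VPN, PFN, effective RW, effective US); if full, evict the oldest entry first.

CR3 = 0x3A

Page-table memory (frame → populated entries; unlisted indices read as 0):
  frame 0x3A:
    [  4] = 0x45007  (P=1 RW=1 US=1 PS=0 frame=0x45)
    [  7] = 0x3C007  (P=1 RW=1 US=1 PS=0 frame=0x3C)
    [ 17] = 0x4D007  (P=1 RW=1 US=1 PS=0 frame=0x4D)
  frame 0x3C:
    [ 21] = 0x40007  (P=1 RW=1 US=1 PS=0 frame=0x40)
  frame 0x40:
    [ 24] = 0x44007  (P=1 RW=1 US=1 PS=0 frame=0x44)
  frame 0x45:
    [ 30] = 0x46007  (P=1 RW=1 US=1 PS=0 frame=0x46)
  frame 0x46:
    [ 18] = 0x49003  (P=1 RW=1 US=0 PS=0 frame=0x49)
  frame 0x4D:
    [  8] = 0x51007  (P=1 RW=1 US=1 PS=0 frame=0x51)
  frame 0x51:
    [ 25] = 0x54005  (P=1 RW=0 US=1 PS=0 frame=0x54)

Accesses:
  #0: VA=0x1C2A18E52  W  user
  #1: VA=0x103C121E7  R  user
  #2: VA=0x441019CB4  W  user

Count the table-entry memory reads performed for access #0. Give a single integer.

Trace:
#0 VA=0x1C2A18E52 (w,user):
  [0] read 0x3A idx=7: raw=0x3C007 flags P=1 W=1 U=1 S=0
  [1] read 0x3C idx=21: raw=0x40007 flags P=1 W=1 U=1 S=0
  [2] read 0x40 idx=24: raw=0x44007 flags P=1 W=1 U=1 S=0
  → PA=0x44E52  (3 entries read)
#1 VA=0x103C121E7 (r,user):
  [0] read 0x3A idx=4: raw=0x45007 flags P=1 W=1 U=1 S=0
  [1] read 0x45 idx=30: raw=0x46007 flags P=1 W=1 U=1 S=0
  [2] read 0x46 idx=18: raw=0x49003 flags P=1 W=1 U=0 S=0
  ⇒ fault: PROTECTION_VIOLATION  — 3 lookups
#2 VA=0x441019CB4 (w,user):
  [0] read 0x3A idx=17: raw=0x4D007 flags P=1 W=1 U=1 S=0
  [1] read 0x4D idx=8: raw=0x51007 flags P=1 W=1 U=1 S=0
  [2] read 0x51 idx=25: raw=0x54005 flags P=1 W=0 U=1 S=0
  ⇒ fault: PROTECTION_VIOLATION  — 3 lookups

Entries read for #0: 3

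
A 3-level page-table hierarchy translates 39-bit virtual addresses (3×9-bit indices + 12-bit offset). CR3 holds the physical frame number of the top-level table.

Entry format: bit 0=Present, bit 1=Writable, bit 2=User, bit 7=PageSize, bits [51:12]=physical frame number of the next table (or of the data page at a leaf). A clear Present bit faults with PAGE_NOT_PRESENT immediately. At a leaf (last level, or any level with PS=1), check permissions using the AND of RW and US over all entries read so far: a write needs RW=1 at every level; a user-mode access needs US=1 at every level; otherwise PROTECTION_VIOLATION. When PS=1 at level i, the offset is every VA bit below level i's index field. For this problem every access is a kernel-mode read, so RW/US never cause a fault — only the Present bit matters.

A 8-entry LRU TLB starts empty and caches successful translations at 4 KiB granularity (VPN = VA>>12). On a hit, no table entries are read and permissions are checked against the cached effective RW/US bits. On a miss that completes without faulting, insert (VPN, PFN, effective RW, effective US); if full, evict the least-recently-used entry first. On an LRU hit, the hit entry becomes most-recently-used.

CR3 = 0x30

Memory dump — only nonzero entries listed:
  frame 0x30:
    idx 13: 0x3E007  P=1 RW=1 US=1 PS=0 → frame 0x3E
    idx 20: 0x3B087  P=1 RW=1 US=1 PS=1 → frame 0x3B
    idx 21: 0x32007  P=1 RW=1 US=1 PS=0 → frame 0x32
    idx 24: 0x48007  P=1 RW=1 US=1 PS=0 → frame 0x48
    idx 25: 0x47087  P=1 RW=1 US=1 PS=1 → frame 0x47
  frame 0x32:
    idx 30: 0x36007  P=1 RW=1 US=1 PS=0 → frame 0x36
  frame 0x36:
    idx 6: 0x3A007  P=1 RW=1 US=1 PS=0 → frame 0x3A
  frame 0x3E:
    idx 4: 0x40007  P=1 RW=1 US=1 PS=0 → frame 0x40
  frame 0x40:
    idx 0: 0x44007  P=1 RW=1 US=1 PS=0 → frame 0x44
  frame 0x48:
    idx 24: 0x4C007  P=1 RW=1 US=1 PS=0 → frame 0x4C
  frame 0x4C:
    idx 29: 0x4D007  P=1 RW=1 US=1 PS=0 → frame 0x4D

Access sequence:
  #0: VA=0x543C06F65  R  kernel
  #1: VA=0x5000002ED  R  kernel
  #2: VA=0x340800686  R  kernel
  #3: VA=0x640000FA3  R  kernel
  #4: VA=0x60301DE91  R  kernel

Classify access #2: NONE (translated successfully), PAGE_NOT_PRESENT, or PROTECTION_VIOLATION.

Walk each access:
#0 VA=0x543C06F65 (r,kernel):
  [0] read 0x30 idx=21: raw=0x32007 flags P=1 W=1 U=1 S=0
  [1] read 0x32 idx=30: raw=0x36007 flags P=1 W=1 U=1 S=0
  [2] read 0x36 idx=6: raw=0x3A007 flags P=1 W=1 U=1 S=0
  ⇒ phys 0x3AF65  [3 reads]
#1 VA=0x5000002ED (r,kernel):
  [0] read 0x30 idx=20: raw=0x3B087 flags P=1 W=1 U=1 S=1
  ⇒ phys 0x3B2ED (huge @L0)  [1 reads]
#2 VA=0x340800686 (r,kernel):
  [0] read 0x30 idx=13: raw=0x3E007 flags P=1 W=1 U=1 S=0
  [1] read 0x3E idx=4: raw=0x40007 flags P=1 W=1 U=1 S=0
  [2] read 0x40 idx=0: raw=0x44007 flags P=1 W=1 U=1 S=0
  ⇒ phys 0x44686  [3 reads]
#3 VA=0x640000FA3 (r,kernel):
  [0] read 0x30 idx=25: raw=0x47087 flags P=1 W=1 U=1 S=1
  ⇒ phys 0x47FA3 (huge @L0)  [1 reads]
#4 VA=0x60301DE91 (r,kernel):
  [0] read 0x30 idx=24: raw=0x48007 flags P=1 W=1 U=1 S=0
  [1] read 0x48 idx=24: raw=0x4C007 flags P=1 W=1 U=1 S=0
  [2] read 0x4C idx=29: raw=0x4D007 flags P=1 W=1 U=1 S=0
  ⇒ phys 0x4DE91  [3 reads]

Access #2 fault: NONE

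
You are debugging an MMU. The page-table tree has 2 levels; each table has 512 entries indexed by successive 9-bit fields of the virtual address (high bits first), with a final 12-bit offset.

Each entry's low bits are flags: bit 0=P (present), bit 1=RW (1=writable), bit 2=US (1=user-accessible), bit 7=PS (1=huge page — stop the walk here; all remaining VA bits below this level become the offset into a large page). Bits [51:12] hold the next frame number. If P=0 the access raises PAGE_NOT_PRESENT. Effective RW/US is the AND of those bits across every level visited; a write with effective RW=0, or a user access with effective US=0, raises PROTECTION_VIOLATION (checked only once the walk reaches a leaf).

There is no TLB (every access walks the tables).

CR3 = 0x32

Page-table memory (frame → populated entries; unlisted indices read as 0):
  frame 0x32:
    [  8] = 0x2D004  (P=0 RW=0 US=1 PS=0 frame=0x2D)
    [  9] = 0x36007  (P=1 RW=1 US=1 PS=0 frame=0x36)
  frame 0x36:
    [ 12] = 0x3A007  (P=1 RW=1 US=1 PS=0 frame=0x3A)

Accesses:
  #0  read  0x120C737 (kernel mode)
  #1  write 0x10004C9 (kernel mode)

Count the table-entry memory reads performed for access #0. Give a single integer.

Walk each access:
#0 VA=0x120C737 (r,kernel):
  [0] read 0x32 idx=9: raw=0x36007 flags P=1 W=1 U=1 S=0
  [1] read 0x36 idx=12: raw=0x3A007 flags P=1 W=1 U=1 S=0
  → PA=0x3A737  (2 entries read)
#1 VA=0x10004C9 (w,kernel):
  [0] read 0x32 idx=8: raw=0x2D004 flags P=0 W=0 U=1 S=0
  ⇒ fault: PAGE_NOT_PRESENT  — 1 lookups

Entries read for #0: 2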